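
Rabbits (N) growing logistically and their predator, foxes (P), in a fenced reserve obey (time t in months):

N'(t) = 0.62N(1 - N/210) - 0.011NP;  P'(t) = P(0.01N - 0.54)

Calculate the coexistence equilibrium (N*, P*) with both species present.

N* ≈ 54, P* ≈ 41.9

From dP/dt = 0 with P > 0: 0.01N* = 0.54, so N* = 54.
Substitute into dN/dt = 0: 0.62(1 - 54/210) = 0.011P*.
The bracket is 0.743, giving P* = 0.461/0.011 = 41.9.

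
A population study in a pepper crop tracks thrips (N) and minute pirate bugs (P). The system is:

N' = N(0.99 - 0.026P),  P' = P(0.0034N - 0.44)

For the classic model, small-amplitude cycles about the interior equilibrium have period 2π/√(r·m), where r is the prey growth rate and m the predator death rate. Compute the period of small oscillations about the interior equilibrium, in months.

T ≈ 9.52 months

Here r = 0.99 and m = 0.44, so r·m = 0.436.
ω = √0.436 = 0.66 per month, hence T = 2π/ω ≈ 9.52 months.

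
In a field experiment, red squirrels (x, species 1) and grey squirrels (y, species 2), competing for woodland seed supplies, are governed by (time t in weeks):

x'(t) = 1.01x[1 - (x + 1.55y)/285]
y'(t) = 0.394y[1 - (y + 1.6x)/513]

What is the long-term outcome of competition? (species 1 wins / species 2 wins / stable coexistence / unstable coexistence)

Compare the nullcline intercepts: K1/α12 = 285/1.55 = 184 < K2 = 513; K2/α21 = 513/1.6 = 321 > K1 = 285.
Since the inequalities point opposite ways, species 2 can invade but species 1 cannot.

species 2 excludes species 1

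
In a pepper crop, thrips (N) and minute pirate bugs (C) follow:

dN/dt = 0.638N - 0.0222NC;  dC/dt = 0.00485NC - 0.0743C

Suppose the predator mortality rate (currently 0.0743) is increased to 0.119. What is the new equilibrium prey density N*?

N* ≈ 24.5

At the interior fixed point, setting dC/dt = 0 with C > 0 fixes N* = (predator death rate)/(NC coefficient) — independent of the other coefficients.
With the change, N* = 0.119/0.00485 = 24.5; it rises from 15.3.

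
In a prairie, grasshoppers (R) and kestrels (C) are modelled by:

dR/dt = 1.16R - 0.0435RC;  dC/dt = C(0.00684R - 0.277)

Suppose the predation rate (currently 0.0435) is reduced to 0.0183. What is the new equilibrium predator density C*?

At the interior fixed point, setting dR/dt = 0 with R > 0 fixes C* = (prey growth rate)/(RC coefficient) — independent of the other coefficients.
With the change, C* = 1.16/0.0183 = 63.4; it rises from 26.7.

C* ≈ 63.4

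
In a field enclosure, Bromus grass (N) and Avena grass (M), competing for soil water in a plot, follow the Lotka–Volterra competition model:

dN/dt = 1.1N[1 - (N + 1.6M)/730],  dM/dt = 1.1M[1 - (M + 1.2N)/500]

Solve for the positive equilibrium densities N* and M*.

N* ≈ 76.1, M* ≈ 409

Setting both brackets to zero gives the nullclines N + 1.6M = 730 and 1.2N + M = 500.
Substituting M = 500 - 1.2N into the first: N(1 - 1.6·1.2) = 730 - 1.6·500.
So N* = -70/-0.92 = 76.1, and then M* = 500 - 1.2·76.1 = 409.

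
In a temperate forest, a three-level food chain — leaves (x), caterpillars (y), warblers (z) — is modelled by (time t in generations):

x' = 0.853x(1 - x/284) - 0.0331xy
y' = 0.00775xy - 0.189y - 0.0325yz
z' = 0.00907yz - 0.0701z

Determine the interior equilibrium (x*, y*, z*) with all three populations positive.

From dz/dt = 0: 0.00907y* = 0.0701, so y* = 7.73.
From dx/dt = 0: 0.853(1 - x*/284) = 0.0331·7.73, giving x* = 284·(1 - 0.3) = 199.
From dy/dt = 0: 0.00775·199 - 0.189 = 0.0325z*, so z* = 1.35/0.0325 = 41.6.

x* ≈ 199, y* ≈ 7.73, z* ≈ 41.6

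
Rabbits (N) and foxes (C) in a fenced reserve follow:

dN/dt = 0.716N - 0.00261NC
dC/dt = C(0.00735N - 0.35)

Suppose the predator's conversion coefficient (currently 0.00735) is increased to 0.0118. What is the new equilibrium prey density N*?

N* ≈ 29.7

At the interior fixed point, setting dC/dt = 0 with C > 0 fixes N* = (predator death rate)/(NC coefficient) — independent of the other coefficients.
With the change, N* = 0.35/0.0118 = 29.7; it falls from 47.6.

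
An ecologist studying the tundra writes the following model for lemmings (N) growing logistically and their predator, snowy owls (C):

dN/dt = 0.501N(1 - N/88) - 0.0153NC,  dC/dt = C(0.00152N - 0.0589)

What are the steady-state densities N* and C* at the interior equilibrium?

From dC/dt = 0 with C > 0: 0.00152N* = 0.0589, so N* = 38.8.
Substitute into dN/dt = 0: 0.501(1 - 38.8/88) = 0.0153C*.
The bracket is 0.56, giving C* = 0.28/0.0153 = 18.3.

N* ≈ 38.8, C* ≈ 18.3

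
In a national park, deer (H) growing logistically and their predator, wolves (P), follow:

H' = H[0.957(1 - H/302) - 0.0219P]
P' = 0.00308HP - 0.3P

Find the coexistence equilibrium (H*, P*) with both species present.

H* ≈ 97.4, P* ≈ 29.6

From dP/dt = 0 with P > 0: 0.00308H* = 0.3, so H* = 97.4.
Substitute into dH/dt = 0: 0.957(1 - 97.4/302) = 0.0219P*.
The bracket is 0.677, giving P* = 0.648/0.0219 = 29.6.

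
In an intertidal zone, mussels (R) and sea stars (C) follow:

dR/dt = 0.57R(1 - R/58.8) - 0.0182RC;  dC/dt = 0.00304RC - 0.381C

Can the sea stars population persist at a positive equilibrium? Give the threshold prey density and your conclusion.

Threshold R = 125; K < 125, so no, the predator goes extinct.

The predator equation gives dC/dt > 0 only when R > 0.381/0.00304 = 125.
Without the predator, R → K = 58.8. Since 58.8 < 125, the predator cannot invade.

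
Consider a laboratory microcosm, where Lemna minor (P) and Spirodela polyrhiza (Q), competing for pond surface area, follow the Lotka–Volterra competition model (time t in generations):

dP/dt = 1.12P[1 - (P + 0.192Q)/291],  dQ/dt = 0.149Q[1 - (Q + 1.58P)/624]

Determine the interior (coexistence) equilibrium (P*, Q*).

P* ≈ 246, Q* ≈ 236

Setting both brackets to zero gives the nullclines P + 0.192Q = 291 and 1.58P + Q = 624.
Substituting Q = 624 - 1.58P into the first: P(1 - 0.192·1.58) = 291 - 0.192·624.
So P* = 171/0.697 = 246, and then Q* = 624 - 1.58·246 = 236.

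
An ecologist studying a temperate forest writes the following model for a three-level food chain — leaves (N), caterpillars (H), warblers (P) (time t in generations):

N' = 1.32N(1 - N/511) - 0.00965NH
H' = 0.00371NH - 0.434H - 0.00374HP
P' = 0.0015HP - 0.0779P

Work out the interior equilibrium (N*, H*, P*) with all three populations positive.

N* ≈ 317, H* ≈ 51.9, P* ≈ 198

From dP/dt = 0: 0.0015H* = 0.0779, so H* = 51.9.
From dN/dt = 0: 1.32(1 - N*/511) = 0.00965·51.9, giving N* = 511·(1 - 0.38) = 317.
From dH/dt = 0: 0.00371·317 - 0.434 = 0.00374P*, so P* = 0.742/0.00374 = 198.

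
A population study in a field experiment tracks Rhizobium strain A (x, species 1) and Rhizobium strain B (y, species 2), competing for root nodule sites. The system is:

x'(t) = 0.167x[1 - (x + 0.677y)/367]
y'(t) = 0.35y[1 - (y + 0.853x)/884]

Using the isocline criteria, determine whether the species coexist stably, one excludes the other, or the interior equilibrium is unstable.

Compare the nullcline intercepts: K1/α12 = 367/0.677 = 542 < K2 = 884; K2/α21 = 884/0.853 = 1040 > K1 = 367.
Since the inequalities point opposite ways, species 2 can invade but species 1 cannot.

species 2 excludes species 1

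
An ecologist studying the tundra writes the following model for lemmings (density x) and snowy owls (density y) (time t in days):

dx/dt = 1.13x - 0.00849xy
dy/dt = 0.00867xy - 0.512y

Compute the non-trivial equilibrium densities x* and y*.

Set dy/dt = 0 with y > 0: 0.00867x - 0.512 = 0, so x* = 0.512/0.00867 = 59.1.
Set dx/dt = 0 with x > 0: 1.13 - 0.00849y = 0, so y* = 1.13/0.00849 = 133.

x* ≈ 59.1, y* ≈ 133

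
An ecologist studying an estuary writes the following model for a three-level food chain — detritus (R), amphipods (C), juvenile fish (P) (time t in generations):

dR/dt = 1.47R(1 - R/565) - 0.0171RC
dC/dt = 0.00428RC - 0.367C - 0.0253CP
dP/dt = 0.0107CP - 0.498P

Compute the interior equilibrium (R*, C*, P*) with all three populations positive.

R* ≈ 259, C* ≈ 46.5, P* ≈ 29.3

From dP/dt = 0: 0.0107C* = 0.498, so C* = 46.5.
From dR/dt = 0: 1.47(1 - R*/565) = 0.0171·46.5, giving R* = 565·(1 - 0.541) = 259.
From dC/dt = 0: 0.00428·259 - 0.367 = 0.0253P*, so P* = 0.742/0.0253 = 29.3.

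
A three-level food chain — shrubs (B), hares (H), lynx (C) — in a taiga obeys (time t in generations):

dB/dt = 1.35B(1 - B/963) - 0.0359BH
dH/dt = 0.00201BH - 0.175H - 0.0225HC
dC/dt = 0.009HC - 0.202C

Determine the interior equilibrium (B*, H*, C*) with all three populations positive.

B* ≈ 388, H* ≈ 22.4, C* ≈ 26.9

From dC/dt = 0: 0.009H* = 0.202, so H* = 22.4.
From dB/dt = 0: 1.35(1 - B*/963) = 0.0359·22.4, giving B* = 963·(1 - 0.597) = 388.
From dH/dt = 0: 0.00201·388 - 0.175 = 0.0225C*, so C* = 0.605/0.0225 = 26.9.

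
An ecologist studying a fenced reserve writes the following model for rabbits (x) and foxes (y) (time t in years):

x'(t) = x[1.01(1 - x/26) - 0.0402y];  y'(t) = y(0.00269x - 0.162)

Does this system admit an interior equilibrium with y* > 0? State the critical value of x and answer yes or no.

Threshold x = 60.2; K < 60.2, so no, the predator goes extinct.

The predator equation gives dy/dt > 0 only when x > 0.162/0.00269 = 60.2.
Without the predator, x → K = 26. Since 26 < 60.2, the predator cannot invade.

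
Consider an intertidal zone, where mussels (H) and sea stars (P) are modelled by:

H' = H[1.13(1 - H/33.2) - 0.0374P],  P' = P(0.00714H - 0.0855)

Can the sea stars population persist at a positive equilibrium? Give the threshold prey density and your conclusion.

Threshold H = 12; K > 12, so yes, the predator persists.

The predator equation gives dP/dt > 0 only when H > 0.0855/0.00714 = 12.
Without the predator, H → K = 33.2. Since 33.2 > 12, the predator can invade and persist.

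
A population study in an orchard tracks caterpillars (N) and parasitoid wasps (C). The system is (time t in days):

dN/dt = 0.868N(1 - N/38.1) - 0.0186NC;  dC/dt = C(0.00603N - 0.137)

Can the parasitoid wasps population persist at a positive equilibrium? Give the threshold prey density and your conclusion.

The predator equation gives dC/dt > 0 only when N > 0.137/0.00603 = 22.7.
Without the predator, N → K = 38.1. Since 38.1 > 22.7, the predator can invade and persist.

Threshold N = 22.7; K > 22.7, so yes, the predator persists.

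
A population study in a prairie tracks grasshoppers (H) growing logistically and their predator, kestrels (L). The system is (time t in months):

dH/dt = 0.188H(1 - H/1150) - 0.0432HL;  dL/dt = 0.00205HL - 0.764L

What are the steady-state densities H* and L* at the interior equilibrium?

H* ≈ 373, L* ≈ 2.94

From dL/dt = 0 with L > 0: 0.00205H* = 0.764, so H* = 373.
Substitute into dH/dt = 0: 0.188(1 - 373/1150) = 0.0432L*.
The bracket is 0.676, giving L* = 0.127/0.0432 = 2.94.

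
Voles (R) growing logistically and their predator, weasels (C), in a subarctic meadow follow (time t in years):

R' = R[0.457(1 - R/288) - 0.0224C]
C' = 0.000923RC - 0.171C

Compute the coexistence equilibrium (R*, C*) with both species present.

R* ≈ 185, C* ≈ 7.28

From dC/dt = 0 with C > 0: 0.000923R* = 0.171, so R* = 185.
Substitute into dR/dt = 0: 0.457(1 - 185/288) = 0.0224C*.
The bracket is 0.357, giving C* = 0.163/0.0224 = 7.28.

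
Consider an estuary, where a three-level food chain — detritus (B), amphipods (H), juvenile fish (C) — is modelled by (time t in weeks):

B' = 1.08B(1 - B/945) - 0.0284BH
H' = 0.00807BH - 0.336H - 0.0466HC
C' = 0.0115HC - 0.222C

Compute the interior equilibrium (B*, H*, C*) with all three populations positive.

B* ≈ 465, H* ≈ 19.3, C* ≈ 73.4

From dC/dt = 0: 0.0115H* = 0.222, so H* = 19.3.
From dB/dt = 0: 1.08(1 - B*/945) = 0.0284·19.3, giving B* = 945·(1 - 0.508) = 465.
From dH/dt = 0: 0.00807·465 - 0.336 = 0.0466C*, so C* = 3.42/0.0466 = 73.4.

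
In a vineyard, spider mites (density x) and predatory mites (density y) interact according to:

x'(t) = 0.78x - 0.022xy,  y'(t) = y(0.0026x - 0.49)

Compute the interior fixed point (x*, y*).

Set dy/dt = 0 with y > 0: 0.0026x - 0.49 = 0, so x* = 0.49/0.0026 = 188.
Set dx/dt = 0 with x > 0: 0.78 - 0.022y = 0, so y* = 0.78/0.022 = 35.5.

x* ≈ 188, y* ≈ 35.5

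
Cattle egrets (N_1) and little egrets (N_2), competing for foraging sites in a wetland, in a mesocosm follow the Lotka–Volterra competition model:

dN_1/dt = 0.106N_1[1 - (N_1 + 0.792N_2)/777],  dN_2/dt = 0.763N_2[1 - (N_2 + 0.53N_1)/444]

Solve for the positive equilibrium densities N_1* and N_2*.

N_1* ≈ 733, N_2* ≈ 55.5

Setting both brackets to zero gives the nullclines N_1 + 0.792N_2 = 777 and 0.53N_1 + N_2 = 444.
Substituting N_2 = 444 - 0.53N_1 into the first: N_1(1 - 0.792·0.53) = 777 - 0.792·444.
So N_1* = 425/0.58 = 733, and then N_2* = 444 - 0.53·733 = 55.5.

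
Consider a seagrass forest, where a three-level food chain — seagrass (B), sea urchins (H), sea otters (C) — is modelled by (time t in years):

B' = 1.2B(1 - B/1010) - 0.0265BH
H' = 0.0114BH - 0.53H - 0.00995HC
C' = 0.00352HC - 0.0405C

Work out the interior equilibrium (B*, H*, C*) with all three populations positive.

From dC/dt = 0: 0.00352H* = 0.0405, so H* = 11.5.
From dB/dt = 0: 1.2(1 - B*/1010) = 0.0265·11.5, giving B* = 1010·(1 - 0.254) = 753.
From dH/dt = 0: 0.0114·753 - 0.53 = 0.00995C*, so C* = 8.06/0.00995 = 810.

B* ≈ 753, H* ≈ 11.5, C* ≈ 810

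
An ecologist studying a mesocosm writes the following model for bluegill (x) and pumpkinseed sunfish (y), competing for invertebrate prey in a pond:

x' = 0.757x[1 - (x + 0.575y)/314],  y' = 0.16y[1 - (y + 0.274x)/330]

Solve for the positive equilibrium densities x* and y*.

Setting both brackets to zero gives the nullclines x + 0.575y = 314 and 0.274x + y = 330.
Substituting y = 330 - 0.274x into the first: x(1 - 0.575·0.274) = 314 - 0.575·330.
So x* = 124/0.842 = 147, and then y* = 330 - 0.274·147 = 290.

x* ≈ 147, y* ≈ 290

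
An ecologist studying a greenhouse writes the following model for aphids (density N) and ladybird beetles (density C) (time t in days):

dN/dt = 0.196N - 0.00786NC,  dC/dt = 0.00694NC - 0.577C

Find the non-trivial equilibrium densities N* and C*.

N* ≈ 83.1, C* ≈ 24.9

Set dC/dt = 0 with C > 0: 0.00694N - 0.577 = 0, so N* = 0.577/0.00694 = 83.1.
Set dN/dt = 0 with N > 0: 0.196 - 0.00786C = 0, so C* = 0.196/0.00786 = 24.9.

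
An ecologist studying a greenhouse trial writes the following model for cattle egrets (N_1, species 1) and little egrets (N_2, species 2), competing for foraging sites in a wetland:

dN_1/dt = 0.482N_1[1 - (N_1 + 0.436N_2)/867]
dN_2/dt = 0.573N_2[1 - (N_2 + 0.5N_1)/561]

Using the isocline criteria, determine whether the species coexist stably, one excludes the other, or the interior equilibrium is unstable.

stable coexistence

Compare the nullcline intercepts: K1/α12 = 867/0.436 = 1990 > K2 = 561; K2/α21 = 561/0.5 = 1120 > K1 = 867.
Since both inequalities hold, each species can invade when rare, so the interior equilibrium is stable.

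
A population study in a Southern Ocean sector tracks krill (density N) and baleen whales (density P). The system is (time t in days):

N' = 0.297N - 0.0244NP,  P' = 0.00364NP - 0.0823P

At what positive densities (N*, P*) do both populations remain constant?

Set dP/dt = 0 with P > 0: 0.00364N - 0.0823 = 0, so N* = 0.0823/0.00364 = 22.6.
Set dN/dt = 0 with N > 0: 0.297 - 0.0244P = 0, so P* = 0.297/0.0244 = 12.2.

N* ≈ 22.6, P* ≈ 12.2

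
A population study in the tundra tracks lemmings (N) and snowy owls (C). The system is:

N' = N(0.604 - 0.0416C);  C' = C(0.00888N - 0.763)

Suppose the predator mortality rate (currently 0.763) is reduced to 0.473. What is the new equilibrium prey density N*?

At the interior fixed point, setting dC/dt = 0 with C > 0 fixes N* = (predator death rate)/(NC coefficient) — independent of the other coefficients.
With the change, N* = 0.473/0.00888 = 53.3; it falls from 85.9.

N* ≈ 53.3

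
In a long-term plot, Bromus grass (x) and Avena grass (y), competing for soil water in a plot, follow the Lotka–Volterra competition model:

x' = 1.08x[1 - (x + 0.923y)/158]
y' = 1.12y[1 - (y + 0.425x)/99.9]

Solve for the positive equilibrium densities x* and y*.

x* ≈ 108, y* ≈ 53.9

Setting both brackets to zero gives the nullclines x + 0.923y = 158 and 0.425x + y = 99.9.
Substituting y = 99.9 - 0.425x into the first: x(1 - 0.923·0.425) = 158 - 0.923·99.9.
So x* = 65.8/0.608 = 108, and then y* = 99.9 - 0.425·108 = 53.9.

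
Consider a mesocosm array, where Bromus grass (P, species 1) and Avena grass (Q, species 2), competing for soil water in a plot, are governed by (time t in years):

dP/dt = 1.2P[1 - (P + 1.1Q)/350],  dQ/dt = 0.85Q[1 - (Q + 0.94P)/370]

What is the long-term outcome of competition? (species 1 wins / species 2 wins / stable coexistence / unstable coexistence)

Compare the nullcline intercepts: K1/α12 = 350/1.1 = 318 < K2 = 370; K2/α21 = 370/0.94 = 394 > K1 = 350.
Since the inequalities point opposite ways, species 2 can invade but species 1 cannot.

species 2 excludes species 1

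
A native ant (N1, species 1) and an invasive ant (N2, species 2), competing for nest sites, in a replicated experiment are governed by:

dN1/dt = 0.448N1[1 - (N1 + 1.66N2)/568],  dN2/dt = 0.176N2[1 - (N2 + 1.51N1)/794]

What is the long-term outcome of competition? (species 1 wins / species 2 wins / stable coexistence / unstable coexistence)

unstable coexistence (outcome depends on initial conditions)

Compare the nullcline intercepts: K1/α12 = 568/1.66 = 342 < K2 = 794; K2/α21 = 794/1.51 = 526 < K1 = 568.
Since both are reversed, neither can invade when rare; the interior point is a saddle.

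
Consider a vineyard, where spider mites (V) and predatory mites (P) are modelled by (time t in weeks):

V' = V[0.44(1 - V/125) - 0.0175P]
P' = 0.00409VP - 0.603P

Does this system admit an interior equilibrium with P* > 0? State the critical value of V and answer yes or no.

The predator equation gives dP/dt > 0 only when V > 0.603/0.00409 = 147.
Without the predator, V → K = 125. Since 125 < 147, the predator cannot invade.

Threshold V = 147; K < 147, so no, the predator goes extinct.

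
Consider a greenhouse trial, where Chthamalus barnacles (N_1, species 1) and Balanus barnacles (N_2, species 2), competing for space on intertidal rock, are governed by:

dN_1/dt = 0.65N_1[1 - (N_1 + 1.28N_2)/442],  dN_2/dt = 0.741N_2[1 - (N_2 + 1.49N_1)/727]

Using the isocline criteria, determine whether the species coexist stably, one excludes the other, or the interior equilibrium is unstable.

Compare the nullcline intercepts: K1/α12 = 442/1.28 = 345 < K2 = 727; K2/α21 = 727/1.49 = 488 > K1 = 442.
Since the inequalities point opposite ways, species 2 can invade but species 1 cannot.

species 2 excludes species 1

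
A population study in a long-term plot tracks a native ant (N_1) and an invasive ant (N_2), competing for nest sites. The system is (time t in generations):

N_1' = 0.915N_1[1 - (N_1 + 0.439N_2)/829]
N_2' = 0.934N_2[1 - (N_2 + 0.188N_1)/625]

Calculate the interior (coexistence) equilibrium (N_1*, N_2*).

Setting both brackets to zero gives the nullclines N_1 + 0.439N_2 = 829 and 0.188N_1 + N_2 = 625.
Substituting N_2 = 625 - 0.188N_1 into the first: N_1(1 - 0.439·0.188) = 829 - 0.439·625.
So N_1* = 555/0.917 = 605, and then N_2* = 625 - 0.188·605 = 511.

N_1* ≈ 605, N_2* ≈ 511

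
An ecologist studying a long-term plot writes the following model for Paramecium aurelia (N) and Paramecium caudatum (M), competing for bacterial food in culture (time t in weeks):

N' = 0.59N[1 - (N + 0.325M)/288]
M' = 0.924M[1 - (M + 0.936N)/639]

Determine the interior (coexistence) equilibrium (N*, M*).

N* ≈ 115, M* ≈ 531

Setting both brackets to zero gives the nullclines N + 0.325M = 288 and 0.936N + M = 639.
Substituting M = 639 - 0.936N into the first: N(1 - 0.325·0.936) = 288 - 0.325·639.
So N* = 80.3/0.696 = 115, and then M* = 639 - 0.936·115 = 531.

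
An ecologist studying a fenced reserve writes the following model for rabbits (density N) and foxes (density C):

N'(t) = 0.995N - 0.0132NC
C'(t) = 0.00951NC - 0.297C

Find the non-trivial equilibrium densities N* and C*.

Set dC/dt = 0 with C > 0: 0.00951N - 0.297 = 0, so N* = 0.297/0.00951 = 31.2.
Set dN/dt = 0 with N > 0: 0.995 - 0.0132C = 0, so C* = 0.995/0.0132 = 75.4.

N* ≈ 31.2, C* ≈ 75.4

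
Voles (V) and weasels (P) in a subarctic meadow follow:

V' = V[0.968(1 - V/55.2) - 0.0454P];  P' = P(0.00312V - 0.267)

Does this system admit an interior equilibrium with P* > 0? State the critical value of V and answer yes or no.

The predator equation gives dP/dt > 0 only when V > 0.267/0.00312 = 85.6.
Without the predator, V → K = 55.2. Since 55.2 < 85.6, the predator cannot invade.

Threshold V = 85.6; K < 85.6, so no, the predator goes extinct.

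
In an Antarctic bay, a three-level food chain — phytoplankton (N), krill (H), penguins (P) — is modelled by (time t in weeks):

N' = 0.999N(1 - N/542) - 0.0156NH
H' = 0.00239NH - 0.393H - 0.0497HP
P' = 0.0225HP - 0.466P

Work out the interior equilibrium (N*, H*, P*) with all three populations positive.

N* ≈ 367, H* ≈ 20.7, P* ≈ 9.73

From dP/dt = 0: 0.0225H* = 0.466, so H* = 20.7.
From dN/dt = 0: 0.999(1 - N*/542) = 0.0156·20.7, giving N* = 542·(1 - 0.323) = 367.
From dH/dt = 0: 0.00239·367 - 0.393 = 0.0497P*, so P* = 0.483/0.0497 = 9.73.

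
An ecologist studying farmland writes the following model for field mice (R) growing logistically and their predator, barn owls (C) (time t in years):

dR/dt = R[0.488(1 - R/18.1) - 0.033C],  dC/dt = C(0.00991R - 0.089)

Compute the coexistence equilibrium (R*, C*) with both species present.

From dC/dt = 0 with C > 0: 0.00991R* = 0.089, so R* = 8.98.
Substitute into dR/dt = 0: 0.488(1 - 8.98/18.1) = 0.033C*.
The bracket is 0.504, giving C* = 0.246/0.033 = 7.45.

R* ≈ 8.98, C* ≈ 7.45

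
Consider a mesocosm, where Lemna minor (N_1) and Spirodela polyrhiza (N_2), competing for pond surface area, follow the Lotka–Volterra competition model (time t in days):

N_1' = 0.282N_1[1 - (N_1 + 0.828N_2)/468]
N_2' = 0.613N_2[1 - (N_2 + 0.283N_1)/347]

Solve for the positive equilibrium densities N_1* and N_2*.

N_1* ≈ 236, N_2* ≈ 280

Setting both brackets to zero gives the nullclines N_1 + 0.828N_2 = 468 and 0.283N_1 + N_2 = 347.
Substituting N_2 = 347 - 0.283N_1 into the first: N_1(1 - 0.828·0.283) = 468 - 0.828·347.
So N_1* = 181/0.766 = 236, and then N_2* = 347 - 0.283·236 = 280.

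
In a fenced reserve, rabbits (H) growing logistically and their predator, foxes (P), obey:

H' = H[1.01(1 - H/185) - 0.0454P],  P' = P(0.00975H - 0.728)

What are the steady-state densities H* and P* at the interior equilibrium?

H* ≈ 74.7, P* ≈ 13.3

From dP/dt = 0 with P > 0: 0.00975H* = 0.728, so H* = 74.7.
Substitute into dH/dt = 0: 1.01(1 - 74.7/185) = 0.0454P*.
The bracket is 0.596, giving P* = 0.602/0.0454 = 13.3.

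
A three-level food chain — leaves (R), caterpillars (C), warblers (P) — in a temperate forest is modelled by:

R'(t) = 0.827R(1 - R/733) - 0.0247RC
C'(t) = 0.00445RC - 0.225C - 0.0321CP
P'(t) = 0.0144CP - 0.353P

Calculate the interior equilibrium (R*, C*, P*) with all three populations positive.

R* ≈ 196, C* ≈ 24.5, P* ≈ 20.2

From dP/dt = 0: 0.0144C* = 0.353, so C* = 24.5.
From dR/dt = 0: 0.827(1 - R*/733) = 0.0247·24.5, giving R* = 733·(1 - 0.732) = 196.
From dC/dt = 0: 0.00445·196 - 0.225 = 0.0321P*, so P* = 0.649/0.0321 = 20.2.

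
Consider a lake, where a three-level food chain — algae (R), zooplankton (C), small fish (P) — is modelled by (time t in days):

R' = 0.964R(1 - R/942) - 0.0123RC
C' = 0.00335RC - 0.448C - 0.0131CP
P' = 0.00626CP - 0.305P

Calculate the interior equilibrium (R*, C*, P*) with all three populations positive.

R* ≈ 356, C* ≈ 48.7, P* ≈ 56.9

From dP/dt = 0: 0.00626C* = 0.305, so C* = 48.7.
From dR/dt = 0: 0.964(1 - R*/942) = 0.0123·48.7, giving R* = 942·(1 - 0.622) = 356.
From dC/dt = 0: 0.00335·356 - 0.448 = 0.0131P*, so P* = 0.746/0.0131 = 56.9.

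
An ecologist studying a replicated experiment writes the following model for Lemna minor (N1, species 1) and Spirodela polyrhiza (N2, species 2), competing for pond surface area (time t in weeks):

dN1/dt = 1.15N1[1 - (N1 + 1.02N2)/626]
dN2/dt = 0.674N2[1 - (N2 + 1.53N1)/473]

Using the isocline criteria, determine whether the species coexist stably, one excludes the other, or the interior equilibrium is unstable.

Compare the nullcline intercepts: K1/α12 = 626/1.02 = 614 > K2 = 473; K2/α21 = 473/1.53 = 309 < K1 = 626.
Since the inequalities point opposite ways, species 1 can invade but species 2 cannot.

species 1 excludes species 2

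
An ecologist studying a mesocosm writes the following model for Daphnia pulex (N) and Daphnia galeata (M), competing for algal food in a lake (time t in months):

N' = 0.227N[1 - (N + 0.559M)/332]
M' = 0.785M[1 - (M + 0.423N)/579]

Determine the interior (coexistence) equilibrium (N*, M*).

N* ≈ 10.9, M* ≈ 574

Setting both brackets to zero gives the nullclines N + 0.559M = 332 and 0.423N + M = 579.
Substituting M = 579 - 0.423N into the first: N(1 - 0.559·0.423) = 332 - 0.559·579.
So N* = 8.34/0.764 = 10.9, and then M* = 579 - 0.423·10.9 = 574.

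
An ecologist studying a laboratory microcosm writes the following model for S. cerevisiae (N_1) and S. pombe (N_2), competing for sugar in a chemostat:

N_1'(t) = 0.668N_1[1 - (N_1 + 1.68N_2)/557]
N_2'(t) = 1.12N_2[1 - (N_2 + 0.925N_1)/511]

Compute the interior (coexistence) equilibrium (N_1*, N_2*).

N_1* ≈ 544, N_2* ≈ 7.63

Setting both brackets to zero gives the nullclines N_1 + 1.68N_2 = 557 and 0.925N_1 + N_2 = 511.
Substituting N_2 = 511 - 0.925N_1 into the first: N_1(1 - 1.68·0.925) = 557 - 1.68·511.
So N_1* = -301/-0.554 = 544, and then N_2* = 511 - 0.925·544 = 7.63.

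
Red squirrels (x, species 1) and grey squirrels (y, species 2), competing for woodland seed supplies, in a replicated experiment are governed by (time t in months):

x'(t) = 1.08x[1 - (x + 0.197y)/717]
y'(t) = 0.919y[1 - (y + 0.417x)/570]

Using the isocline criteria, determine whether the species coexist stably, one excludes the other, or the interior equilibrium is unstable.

stable coexistence

Compare the nullcline intercepts: K1/α12 = 717/0.197 = 3640 > K2 = 570; K2/α21 = 570/0.417 = 1370 > K1 = 717.
Since both inequalities hold, each species can invade when rare, so the interior equilibrium is stable.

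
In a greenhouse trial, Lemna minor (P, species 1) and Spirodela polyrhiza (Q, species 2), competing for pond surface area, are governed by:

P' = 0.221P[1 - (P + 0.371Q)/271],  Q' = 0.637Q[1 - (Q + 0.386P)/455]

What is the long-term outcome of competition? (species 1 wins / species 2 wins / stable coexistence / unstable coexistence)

Compare the nullcline intercepts: K1/α12 = 271/0.371 = 730 > K2 = 455; K2/α21 = 455/0.386 = 1180 > K1 = 271.
Since both inequalities hold, each species can invade when rare, so the interior equilibrium is stable.

stable coexistence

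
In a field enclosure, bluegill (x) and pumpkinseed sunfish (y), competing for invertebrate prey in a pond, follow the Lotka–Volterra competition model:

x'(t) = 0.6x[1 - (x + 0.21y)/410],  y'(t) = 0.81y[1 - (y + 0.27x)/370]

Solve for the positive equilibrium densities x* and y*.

x* ≈ 352, y* ≈ 275

Setting both brackets to zero gives the nullclines x + 0.21y = 410 and 0.27x + y = 370.
Substituting y = 370 - 0.27x into the first: x(1 - 0.21·0.27) = 410 - 0.21·370.
So x* = 332/0.943 = 352, and then y* = 370 - 0.27·352 = 275.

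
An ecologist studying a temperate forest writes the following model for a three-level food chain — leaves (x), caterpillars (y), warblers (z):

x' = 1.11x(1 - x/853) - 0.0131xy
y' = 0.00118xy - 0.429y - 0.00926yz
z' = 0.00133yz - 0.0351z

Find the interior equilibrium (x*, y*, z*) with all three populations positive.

From dz/dt = 0: 0.00133y* = 0.0351, so y* = 26.4.
From dx/dt = 0: 1.11(1 - x*/853) = 0.0131·26.4, giving x* = 853·(1 - 0.311) = 587.
From dy/dt = 0: 0.00118·587 - 0.429 = 0.00926z*, so z* = 0.264/0.00926 = 28.5.

x* ≈ 587, y* ≈ 26.4, z* ≈ 28.5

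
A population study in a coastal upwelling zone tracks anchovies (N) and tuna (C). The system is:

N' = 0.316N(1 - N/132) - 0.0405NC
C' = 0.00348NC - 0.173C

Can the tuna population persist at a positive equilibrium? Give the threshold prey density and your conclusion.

The predator equation gives dC/dt > 0 only when N > 0.173/0.00348 = 49.7.
Without the predator, N → K = 132. Since 132 > 49.7, the predator can invade and persist.

Threshold N = 49.7; K > 49.7, so yes, the predator persists.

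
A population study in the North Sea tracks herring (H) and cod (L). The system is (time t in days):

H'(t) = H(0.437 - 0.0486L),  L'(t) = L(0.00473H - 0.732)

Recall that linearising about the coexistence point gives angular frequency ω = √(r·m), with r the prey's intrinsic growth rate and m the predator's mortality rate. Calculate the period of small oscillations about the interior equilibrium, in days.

T ≈ 11.1 days

Here r = 0.437 and m = 0.732, so r·m = 0.32.
ω = √0.32 = 0.566 per day, hence T = 2π/ω ≈ 11.1 days.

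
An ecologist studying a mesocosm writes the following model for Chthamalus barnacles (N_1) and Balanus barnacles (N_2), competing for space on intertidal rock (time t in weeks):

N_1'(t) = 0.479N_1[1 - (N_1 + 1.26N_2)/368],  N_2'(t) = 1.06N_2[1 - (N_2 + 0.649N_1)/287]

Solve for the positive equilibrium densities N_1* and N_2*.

N_1* ≈ 35, N_2* ≈ 264

Setting both brackets to zero gives the nullclines N_1 + 1.26N_2 = 368 and 0.649N_1 + N_2 = 287.
Substituting N_2 = 287 - 0.649N_1 into the first: N_1(1 - 1.26·0.649) = 368 - 1.26·287.
So N_1* = 6.38/0.182 = 35, and then N_2* = 287 - 0.649·35 = 264.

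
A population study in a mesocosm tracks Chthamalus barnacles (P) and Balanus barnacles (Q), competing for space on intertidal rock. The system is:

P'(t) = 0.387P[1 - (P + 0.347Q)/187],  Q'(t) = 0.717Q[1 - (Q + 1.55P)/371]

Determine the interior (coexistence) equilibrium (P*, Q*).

Setting both brackets to zero gives the nullclines P + 0.347Q = 187 and 1.55P + Q = 371.
Substituting Q = 371 - 1.55P into the first: P(1 - 0.347·1.55) = 187 - 0.347·371.
So P* = 58.3/0.462 = 126, and then Q* = 371 - 1.55·126 = 176.

P* ≈ 126, Q* ≈ 176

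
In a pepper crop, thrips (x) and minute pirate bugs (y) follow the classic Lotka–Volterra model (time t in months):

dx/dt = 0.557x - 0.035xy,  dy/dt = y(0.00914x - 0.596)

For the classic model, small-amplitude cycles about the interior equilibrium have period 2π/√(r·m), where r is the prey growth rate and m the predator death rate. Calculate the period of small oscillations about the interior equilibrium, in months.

Here r = 0.557 and m = 0.596, so r·m = 0.332.
ω = √0.332 = 0.576 per month, hence T = 2π/ω ≈ 10.9 months.

T ≈ 10.9 months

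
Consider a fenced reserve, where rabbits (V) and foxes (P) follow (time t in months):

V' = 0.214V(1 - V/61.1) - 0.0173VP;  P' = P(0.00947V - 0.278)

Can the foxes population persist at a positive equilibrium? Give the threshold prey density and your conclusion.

The predator equation gives dP/dt > 0 only when V > 0.278/0.00947 = 29.4.
Without the predator, V → K = 61.1. Since 61.1 > 29.4, the predator can invade and persist.

Threshold V = 29.4; K > 29.4, so yes, the predator persists.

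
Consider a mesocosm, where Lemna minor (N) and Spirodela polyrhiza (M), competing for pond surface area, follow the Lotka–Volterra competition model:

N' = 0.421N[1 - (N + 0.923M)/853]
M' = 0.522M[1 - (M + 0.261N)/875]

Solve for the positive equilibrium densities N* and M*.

Setting both brackets to zero gives the nullclines N + 0.923M = 853 and 0.261N + M = 875.
Substituting M = 875 - 0.261N into the first: N(1 - 0.923·0.261) = 853 - 0.923·875.
So N* = 45.4/0.759 = 59.8, and then M* = 875 - 0.261·59.8 = 859.

N* ≈ 59.8, M* ≈ 859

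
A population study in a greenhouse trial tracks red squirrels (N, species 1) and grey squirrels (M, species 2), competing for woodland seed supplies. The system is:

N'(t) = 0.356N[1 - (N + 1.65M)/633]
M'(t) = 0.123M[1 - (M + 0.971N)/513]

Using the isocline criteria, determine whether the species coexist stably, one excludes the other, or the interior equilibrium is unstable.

Compare the nullcline intercepts: K1/α12 = 633/1.65 = 384 < K2 = 513; K2/α21 = 513/0.971 = 528 < K1 = 633.
Since both are reversed, neither can invade when rare; the interior point is a saddle.

unstable coexistence (outcome depends on initial conditions)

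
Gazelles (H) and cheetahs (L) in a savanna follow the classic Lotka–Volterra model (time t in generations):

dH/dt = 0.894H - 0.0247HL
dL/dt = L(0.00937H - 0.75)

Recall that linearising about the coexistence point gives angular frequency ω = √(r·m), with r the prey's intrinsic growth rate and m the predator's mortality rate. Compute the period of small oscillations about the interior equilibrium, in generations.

T ≈ 7.67 generations

Here r = 0.894 and m = 0.75, so r·m = 0.67.
ω = √0.67 = 0.819 per generation, hence T = 2π/ω ≈ 7.67 generations.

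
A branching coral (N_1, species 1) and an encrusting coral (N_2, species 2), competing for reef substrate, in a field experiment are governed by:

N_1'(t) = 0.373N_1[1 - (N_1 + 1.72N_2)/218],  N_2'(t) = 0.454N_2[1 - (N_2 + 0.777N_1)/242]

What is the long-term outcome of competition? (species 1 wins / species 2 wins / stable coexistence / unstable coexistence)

species 2 excludes species 1

Compare the nullcline intercepts: K1/α12 = 218/1.72 = 127 < K2 = 242; K2/α21 = 242/0.777 = 311 > K1 = 218.
Since the inequalities point opposite ways, species 2 can invade but species 1 cannot.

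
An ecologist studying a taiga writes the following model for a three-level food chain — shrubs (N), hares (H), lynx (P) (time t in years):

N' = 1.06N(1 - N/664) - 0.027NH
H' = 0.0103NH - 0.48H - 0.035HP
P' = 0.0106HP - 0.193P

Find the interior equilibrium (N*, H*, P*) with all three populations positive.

N* ≈ 356, H* ≈ 18.2, P* ≈ 91.1

From dP/dt = 0: 0.0106H* = 0.193, so H* = 18.2.
From dN/dt = 0: 1.06(1 - N*/664) = 0.027·18.2, giving N* = 664·(1 - 0.464) = 356.
From dH/dt = 0: 0.0103·356 - 0.48 = 0.035P*, so P* = 3.19/0.035 = 91.1.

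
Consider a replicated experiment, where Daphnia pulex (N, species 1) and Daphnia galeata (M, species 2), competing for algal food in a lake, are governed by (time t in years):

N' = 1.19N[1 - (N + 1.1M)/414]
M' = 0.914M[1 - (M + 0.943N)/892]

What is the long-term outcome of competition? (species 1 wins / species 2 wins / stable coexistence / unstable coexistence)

species 2 excludes species 1

Compare the nullcline intercepts: K1/α12 = 414/1.1 = 376 < K2 = 892; K2/α21 = 892/0.943 = 946 > K1 = 414.
Since the inequalities point opposite ways, species 2 can invade but species 1 cannot.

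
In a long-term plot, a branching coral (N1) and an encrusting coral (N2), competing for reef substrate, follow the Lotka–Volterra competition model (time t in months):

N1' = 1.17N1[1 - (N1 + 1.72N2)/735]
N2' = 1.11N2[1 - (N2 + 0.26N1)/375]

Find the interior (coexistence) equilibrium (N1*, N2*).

N1* ≈ 163, N2* ≈ 333

Setting both brackets to zero gives the nullclines N1 + 1.72N2 = 735 and 0.26N1 + N2 = 375.
Substituting N2 = 375 - 0.26N1 into the first: N1(1 - 1.72·0.26) = 735 - 1.72·375.
So N1* = 90/0.553 = 163, and then N2* = 375 - 0.26·163 = 333.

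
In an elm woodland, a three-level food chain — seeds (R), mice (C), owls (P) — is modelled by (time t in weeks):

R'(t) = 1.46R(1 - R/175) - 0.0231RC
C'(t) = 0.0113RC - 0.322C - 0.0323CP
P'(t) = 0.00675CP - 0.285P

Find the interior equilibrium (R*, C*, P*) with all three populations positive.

From dP/dt = 0: 0.00675C* = 0.285, so C* = 42.2.
From dR/dt = 0: 1.46(1 - R*/175) = 0.0231·42.2, giving R* = 175·(1 - 0.668) = 58.1.
From dC/dt = 0: 0.0113·58.1 - 0.322 = 0.0323P*, so P* = 0.334/0.0323 = 10.4.

R* ≈ 58.1, C* ≈ 42.2, P* ≈ 10.4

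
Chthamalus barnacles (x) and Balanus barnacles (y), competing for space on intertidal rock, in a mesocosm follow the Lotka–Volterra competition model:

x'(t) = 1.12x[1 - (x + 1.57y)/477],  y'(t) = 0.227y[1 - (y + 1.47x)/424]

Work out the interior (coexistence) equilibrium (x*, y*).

x* ≈ 144, y* ≈ 212

Setting both brackets to zero gives the nullclines x + 1.57y = 477 and 1.47x + y = 424.
Substituting y = 424 - 1.47x into the first: x(1 - 1.57·1.47) = 477 - 1.57·424.
So x* = -189/-1.31 = 144, and then y* = 424 - 1.47·144 = 212.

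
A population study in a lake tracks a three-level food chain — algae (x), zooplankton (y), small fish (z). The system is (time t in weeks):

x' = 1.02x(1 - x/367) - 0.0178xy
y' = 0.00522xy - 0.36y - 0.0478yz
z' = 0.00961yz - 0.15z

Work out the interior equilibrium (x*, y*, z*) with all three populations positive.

x* ≈ 267, y* ≈ 15.6, z* ≈ 21.6

From dz/dt = 0: 0.00961y* = 0.15, so y* = 15.6.
From dx/dt = 0: 1.02(1 - x*/367) = 0.0178·15.6, giving x* = 367·(1 - 0.272) = 267.
From dy/dt = 0: 0.00522·267 - 0.36 = 0.0478z*, so z* = 1.03/0.0478 = 21.6.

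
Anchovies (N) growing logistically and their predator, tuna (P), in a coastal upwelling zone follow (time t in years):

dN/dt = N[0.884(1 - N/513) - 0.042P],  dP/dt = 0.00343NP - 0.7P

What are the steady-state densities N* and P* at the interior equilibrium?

N* ≈ 204, P* ≈ 12.7

From dP/dt = 0 with P > 0: 0.00343N* = 0.7, so N* = 204.
Substitute into dN/dt = 0: 0.884(1 - 204/513) = 0.042P*.
The bracket is 0.602, giving P* = 0.532/0.042 = 12.7.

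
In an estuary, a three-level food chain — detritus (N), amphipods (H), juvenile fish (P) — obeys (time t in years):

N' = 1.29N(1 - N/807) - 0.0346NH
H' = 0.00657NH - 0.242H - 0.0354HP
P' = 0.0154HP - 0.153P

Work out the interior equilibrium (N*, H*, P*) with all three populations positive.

From dP/dt = 0: 0.0154H* = 0.153, so H* = 9.94.
From dN/dt = 0: 1.29(1 - N*/807) = 0.0346·9.94, giving N* = 807·(1 - 0.266) = 592.
From dH/dt = 0: 0.00657·592 - 0.242 = 0.0354P*, so P* = 3.65/0.0354 = 103.

N* ≈ 592, H* ≈ 9.94, P* ≈ 103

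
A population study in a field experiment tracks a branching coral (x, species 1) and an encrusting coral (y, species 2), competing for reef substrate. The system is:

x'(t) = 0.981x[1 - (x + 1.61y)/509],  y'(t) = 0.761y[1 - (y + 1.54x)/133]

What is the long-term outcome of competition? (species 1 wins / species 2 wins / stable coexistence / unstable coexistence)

species 1 excludes species 2

Compare the nullcline intercepts: K1/α12 = 509/1.61 = 316 > K2 = 133; K2/α21 = 133/1.54 = 86.4 < K1 = 509.
Since the inequalities point opposite ways, species 1 can invade but species 2 cannot.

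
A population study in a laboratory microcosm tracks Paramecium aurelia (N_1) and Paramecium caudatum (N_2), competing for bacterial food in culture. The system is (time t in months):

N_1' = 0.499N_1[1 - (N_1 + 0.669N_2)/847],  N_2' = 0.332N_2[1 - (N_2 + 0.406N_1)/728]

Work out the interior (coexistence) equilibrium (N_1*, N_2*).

Setting both brackets to zero gives the nullclines N_1 + 0.669N_2 = 847 and 0.406N_1 + N_2 = 728.
Substituting N_2 = 728 - 0.406N_1 into the first: N_1(1 - 0.669·0.406) = 847 - 0.669·728.
So N_1* = 360/0.728 = 494, and then N_2* = 728 - 0.406·494 = 527.

N_1* ≈ 494, N_2* ≈ 527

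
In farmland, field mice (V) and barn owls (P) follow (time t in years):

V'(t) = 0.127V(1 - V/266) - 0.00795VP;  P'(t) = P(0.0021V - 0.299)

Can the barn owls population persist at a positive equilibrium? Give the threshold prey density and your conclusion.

The predator equation gives dP/dt > 0 only when V > 0.299/0.0021 = 142.
Without the predator, V → K = 266. Since 266 > 142, the predator can invade and persist.

Threshold V = 142; K > 142, so yes, the predator persists.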